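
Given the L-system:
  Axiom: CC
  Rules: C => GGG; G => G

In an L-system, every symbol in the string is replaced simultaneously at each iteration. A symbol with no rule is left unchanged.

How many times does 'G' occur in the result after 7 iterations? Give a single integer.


Answer: 6

Derivation:
Step 0: CC  (0 'G')
Step 1: GGGGGG  (6 'G')
Step 2: GGGGGG  (6 'G')
Step 3: GGGGGG  (6 'G')
Step 4: GGGGGG  (6 'G')
Step 5: GGGGGG  (6 'G')
Step 6: GGGGGG  (6 'G')
Step 7: GGGGGG  (6 'G')


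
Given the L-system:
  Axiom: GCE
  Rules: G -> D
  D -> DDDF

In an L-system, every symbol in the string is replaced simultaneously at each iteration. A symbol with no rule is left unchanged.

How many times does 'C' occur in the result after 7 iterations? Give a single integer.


Step 0: length=3, 'C' count=1
Step 1: length=3, 'C' count=1
Step 2: length=6, 'C' count=1
Step 3: length=15, 'C' count=1
Step 4: length=42, 'C' count=1
Step 5: length=123, 'C' count=1
Step 6: length=366, 'C' count=1
Step 7: length=1095, 'C' count=1
Final string: DDDFDDDFDDDFFDDDFDDDFDDDFFDDDFDDDFDDDFFFDDDFDDDFDDDFFDDDFDDDFDDDFFDDDFDDDFDDDFFFDDDFDDDFDDDFFDDDFDDDFDDDFFDDDFDDDFDDDFFFFDDDFDDDFDDDFFDDDFDDDFDDDFFDDDFDDDFDDDFFFDDDFDDDFDDDFFDDDFDDDFDDDFFDDDFDDDFDDDFFFDDDFDDDFDDDFFDDDFDDDFDDDFFDDDFDDDFDDDFFFFDDDFDDDFDDDFFDDDFDDDFDDDFFDDDFDDDFDDDFFFDDDFDDDFDDDFFDDDFDDDFDDDFFDDDFDDDFDDDFFFDDDFDDDFDDDFFDDDFDDDFDDDFFDDDFDDDFDDDFFFFFDDDFDDDFDDDFFDDDFDDDFDDDFFDDDFDDDFDDDFFFDDDFDDDFDDDFFDDDFDDDFDDDFFDDDFDDDFDDDFFFDDDFDDDFDDDFFDDDFDDDFDDDFFDDDFDDDFDDDFFFFDDDFDDDFDDDFFDDDFDDDFDDDFFDDDFDDDFDDDFFFDDDFDDDFDDDFFDDDFDDDFDDDFFDDDFDDDFDDDFFFDDDFDDDFDDDFFDDDFDDDFDDDFFDDDFDDDFDDDFFFFDDDFDDDFDDDFFDDDFDDDFDDDFFDDDFDDDFDDDFFFDDDFDDDFDDDFFDDDFDDDFDDDFFDDDFDDDFDDDFFFDDDFDDDFDDDFFDDDFDDDFDDDFFDDDFDDDFDDDFFFFFDDDFDDDFDDDFFDDDFDDDFDDDFFDDDFDDDFDDDFFFDDDFDDDFDDDFFDDDFDDDFDDDFFDDDFDDDFDDDFFFDDDFDDDFDDDFFDDDFDDDFDDDFFDDDFDDDFDDDFFFFDDDFDDDFDDDFFDDDFDDDFDDDFFDDDFDDDFDDDFFFDDDFDDDFDDDFFDDDFDDDFDDDFFDDDFDDDFDDDFFFDDDFDDDFDDDFFDDDFDDDFDDDFFDDDFDDDFDDDFFFFDDDFDDDFDDDFFDDDFDDDFDDDFFDDDFDDDFDDDFFFDDDFDDDFDDDFFDDDFDDDFDDDFFDDDFDDDFDDDFFFDDDFDDDFDDDFFDDDFDDDFDDDFFDDDFDDDFDDDFFFFFFCE

Answer: 1


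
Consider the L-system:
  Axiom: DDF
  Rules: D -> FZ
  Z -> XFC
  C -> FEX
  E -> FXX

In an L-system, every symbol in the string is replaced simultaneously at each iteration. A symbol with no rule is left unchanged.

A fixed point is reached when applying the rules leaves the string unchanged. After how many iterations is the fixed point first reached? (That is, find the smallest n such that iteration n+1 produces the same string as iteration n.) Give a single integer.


Answer: 4

Derivation:
Step 0: DDF
Step 1: FZFZF
Step 2: FXFCFXFCF
Step 3: FXFFEXFXFFEXF
Step 4: FXFFFXXXFXFFFXXXF
Step 5: FXFFFXXXFXFFFXXXF  (unchanged — fixed point at step 4)


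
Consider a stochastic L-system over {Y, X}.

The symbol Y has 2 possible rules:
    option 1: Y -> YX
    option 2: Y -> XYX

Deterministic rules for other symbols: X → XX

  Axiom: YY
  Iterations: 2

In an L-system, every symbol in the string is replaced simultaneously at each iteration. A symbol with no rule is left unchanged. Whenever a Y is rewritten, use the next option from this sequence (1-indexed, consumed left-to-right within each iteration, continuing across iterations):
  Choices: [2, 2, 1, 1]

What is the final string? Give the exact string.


Answer: XXYXXXXXYXXX

Derivation:
Step 0: YY
Step 1: XYXXYX  (used choices [2, 2])
Step 2: XXYXXXXXYXXX  (used choices [1, 1])


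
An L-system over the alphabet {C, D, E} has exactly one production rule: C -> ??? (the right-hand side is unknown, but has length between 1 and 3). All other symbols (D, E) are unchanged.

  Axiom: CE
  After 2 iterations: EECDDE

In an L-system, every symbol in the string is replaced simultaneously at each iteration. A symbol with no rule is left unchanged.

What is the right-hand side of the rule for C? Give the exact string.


Answer: ECD

Derivation:
Trying C -> ECD:
  Step 0: CE
  Step 1: ECDE
  Step 2: EECDDE
Matches the given result.


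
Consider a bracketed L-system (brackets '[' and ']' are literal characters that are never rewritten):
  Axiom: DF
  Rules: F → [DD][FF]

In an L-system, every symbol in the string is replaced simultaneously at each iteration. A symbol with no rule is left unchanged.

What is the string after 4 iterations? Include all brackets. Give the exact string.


Step 0: DF
Step 1: D[DD][FF]
Step 2: D[DD][[DD][FF][DD][FF]]
Step 3: D[DD][[DD][[DD][FF][DD][FF]][DD][[DD][FF][DD][FF]]]
Step 4: D[DD][[DD][[DD][[DD][FF][DD][FF]][DD][[DD][FF][DD][FF]]][DD][[DD][[DD][FF][DD][FF]][DD][[DD][FF][DD][FF]]]]

Answer: D[DD][[DD][[DD][[DD][FF][DD][FF]][DD][[DD][FF][DD][FF]]][DD][[DD][[DD][FF][DD][FF]][DD][[DD][FF][DD][FF]]]]


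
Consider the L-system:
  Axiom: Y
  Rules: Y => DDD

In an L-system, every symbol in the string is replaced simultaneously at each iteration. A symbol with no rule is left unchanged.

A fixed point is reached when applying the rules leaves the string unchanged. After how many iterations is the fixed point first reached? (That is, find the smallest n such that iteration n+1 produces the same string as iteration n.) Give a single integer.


Step 0: Y
Step 1: DDD
Step 2: DDD  (unchanged — fixed point at step 1)

Answer: 1


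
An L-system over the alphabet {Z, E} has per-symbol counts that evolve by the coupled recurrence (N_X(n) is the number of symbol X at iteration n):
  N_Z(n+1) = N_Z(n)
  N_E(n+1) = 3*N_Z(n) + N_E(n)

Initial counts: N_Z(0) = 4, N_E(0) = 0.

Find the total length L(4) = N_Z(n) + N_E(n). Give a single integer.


Answer: 52

Derivation:
Step 0: N_Z=4, N_E=0, L=4
Step 1: N_Z=4, N_E=12, L=16
Step 2: N_Z=4, N_E=24, L=28
Step 3: N_Z=4, N_E=36, L=40
Step 4: N_Z=4, N_E=48, L=52


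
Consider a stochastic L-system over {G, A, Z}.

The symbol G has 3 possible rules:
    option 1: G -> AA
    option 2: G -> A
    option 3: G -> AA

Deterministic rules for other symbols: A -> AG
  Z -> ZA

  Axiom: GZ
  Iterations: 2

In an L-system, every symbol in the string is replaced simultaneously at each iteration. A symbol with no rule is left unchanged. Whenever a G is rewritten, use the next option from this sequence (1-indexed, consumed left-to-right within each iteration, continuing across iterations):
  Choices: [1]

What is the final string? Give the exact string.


Answer: AGAGZAAG

Derivation:
Step 0: GZ
Step 1: AAZA  (used choices [1])
Step 2: AGAGZAAG  (used choices [])


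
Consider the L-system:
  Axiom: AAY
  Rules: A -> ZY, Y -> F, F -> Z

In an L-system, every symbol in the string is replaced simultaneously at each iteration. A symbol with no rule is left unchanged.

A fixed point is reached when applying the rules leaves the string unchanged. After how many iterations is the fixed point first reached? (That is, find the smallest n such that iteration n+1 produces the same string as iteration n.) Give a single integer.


Step 0: AAY
Step 1: ZYZYF
Step 2: ZFZFZ
Step 3: ZZZZZ
Step 4: ZZZZZ  (unchanged — fixed point at step 3)

Answer: 3


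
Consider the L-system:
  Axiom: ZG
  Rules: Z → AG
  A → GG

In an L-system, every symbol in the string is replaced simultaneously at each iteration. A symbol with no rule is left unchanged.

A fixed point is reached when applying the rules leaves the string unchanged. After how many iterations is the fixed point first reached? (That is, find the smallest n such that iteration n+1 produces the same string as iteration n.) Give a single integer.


Step 0: ZG
Step 1: AGG
Step 2: GGGG
Step 3: GGGG  (unchanged — fixed point at step 2)

Answer: 2


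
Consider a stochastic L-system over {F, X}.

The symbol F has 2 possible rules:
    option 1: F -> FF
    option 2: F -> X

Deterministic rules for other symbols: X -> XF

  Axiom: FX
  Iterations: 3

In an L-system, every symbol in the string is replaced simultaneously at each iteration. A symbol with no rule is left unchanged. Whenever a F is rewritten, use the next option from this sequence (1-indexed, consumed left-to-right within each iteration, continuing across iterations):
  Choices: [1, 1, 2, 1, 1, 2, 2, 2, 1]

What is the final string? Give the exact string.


Answer: FFXXFXFXXFF

Derivation:
Step 0: FX
Step 1: FFXF  (used choices [1])
Step 2: FFXXFFF  (used choices [1, 2, 1])
Step 3: FFXXFXFXXFF  (used choices [1, 2, 2, 2, 1])


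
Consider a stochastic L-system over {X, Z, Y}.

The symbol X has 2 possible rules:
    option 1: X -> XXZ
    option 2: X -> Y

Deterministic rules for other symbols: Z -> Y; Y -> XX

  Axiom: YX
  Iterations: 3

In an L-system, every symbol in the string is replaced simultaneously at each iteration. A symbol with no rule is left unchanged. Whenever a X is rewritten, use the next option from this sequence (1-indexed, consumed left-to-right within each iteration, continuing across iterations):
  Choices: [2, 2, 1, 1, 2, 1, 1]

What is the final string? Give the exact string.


Answer: XXXXZYYXXZXXZ

Derivation:
Step 0: YX
Step 1: XXY  (used choices [2])
Step 2: YXXZXX  (used choices [2, 1])
Step 3: XXXXZYYXXZXXZ  (used choices [1, 2, 1, 1])


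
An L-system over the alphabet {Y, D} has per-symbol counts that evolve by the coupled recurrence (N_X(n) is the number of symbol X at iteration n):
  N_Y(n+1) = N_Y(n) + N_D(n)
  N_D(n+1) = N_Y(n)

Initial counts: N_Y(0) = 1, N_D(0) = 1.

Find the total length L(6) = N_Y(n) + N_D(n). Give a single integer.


Step 0: N_Y=1, N_D=1, L=2
Step 1: N_Y=2, N_D=1, L=3
Step 2: N_Y=3, N_D=2, L=5
Step 3: N_Y=5, N_D=3, L=8
Step 4: N_Y=8, N_D=5, L=13
Step 5: N_Y=13, N_D=8, L=21
Step 6: N_Y=21, N_D=13, L=34

Answer: 34


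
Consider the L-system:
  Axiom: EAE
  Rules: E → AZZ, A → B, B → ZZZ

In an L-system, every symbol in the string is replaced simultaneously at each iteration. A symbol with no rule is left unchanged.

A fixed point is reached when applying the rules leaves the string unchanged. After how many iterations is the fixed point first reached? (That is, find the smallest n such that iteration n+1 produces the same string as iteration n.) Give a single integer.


Answer: 3

Derivation:
Step 0: EAE
Step 1: AZZBAZZ
Step 2: BZZZZZBZZ
Step 3: ZZZZZZZZZZZZZ
Step 4: ZZZZZZZZZZZZZ  (unchanged — fixed point at step 3)


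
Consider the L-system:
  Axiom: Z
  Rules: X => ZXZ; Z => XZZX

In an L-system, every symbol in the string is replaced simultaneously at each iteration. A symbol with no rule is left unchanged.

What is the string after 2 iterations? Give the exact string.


Answer: ZXZXZZXXZZXZXZ

Derivation:
Step 0: Z
Step 1: XZZX
Step 2: ZXZXZZXXZZXZXZ


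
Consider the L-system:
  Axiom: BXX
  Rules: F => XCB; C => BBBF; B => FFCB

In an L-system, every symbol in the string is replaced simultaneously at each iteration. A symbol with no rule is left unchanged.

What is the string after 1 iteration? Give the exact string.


Step 0: BXX
Step 1: FFCBXX

Answer: FFCBXX


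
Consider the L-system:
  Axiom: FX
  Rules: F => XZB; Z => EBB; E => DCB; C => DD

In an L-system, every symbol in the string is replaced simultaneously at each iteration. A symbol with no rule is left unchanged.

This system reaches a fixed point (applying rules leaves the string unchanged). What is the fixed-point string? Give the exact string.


Step 0: FX
Step 1: XZBX
Step 2: XEBBBX
Step 3: XDCBBBBX
Step 4: XDDDBBBBX
Step 5: XDDDBBBBX  (unchanged — fixed point at step 4)

Answer: XDDDBBBBX


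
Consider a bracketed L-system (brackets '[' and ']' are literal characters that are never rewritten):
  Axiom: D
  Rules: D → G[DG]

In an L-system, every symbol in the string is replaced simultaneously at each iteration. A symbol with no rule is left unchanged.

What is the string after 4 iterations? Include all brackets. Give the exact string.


Answer: G[G[G[G[DG]G]G]G]

Derivation:
Step 0: D
Step 1: G[DG]
Step 2: G[G[DG]G]
Step 3: G[G[G[DG]G]G]
Step 4: G[G[G[G[DG]G]G]G]


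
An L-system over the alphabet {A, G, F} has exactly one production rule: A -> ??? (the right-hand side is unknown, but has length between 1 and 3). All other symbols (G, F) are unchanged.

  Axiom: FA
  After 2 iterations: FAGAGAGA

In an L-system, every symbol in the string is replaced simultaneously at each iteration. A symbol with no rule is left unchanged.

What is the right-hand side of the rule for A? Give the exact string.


Trying A -> AGA:
  Step 0: FA
  Step 1: FAGA
  Step 2: FAGAGAGA
Matches the given result.

Answer: AGA


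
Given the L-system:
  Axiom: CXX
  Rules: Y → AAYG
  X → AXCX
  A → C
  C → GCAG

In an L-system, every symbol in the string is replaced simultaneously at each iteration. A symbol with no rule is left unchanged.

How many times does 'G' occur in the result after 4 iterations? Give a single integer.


Step 0: CXX  (0 'G')
Step 1: GCAGAXCXAXCX  (2 'G')
Step 2: GGCAGCGCAXCXGCAGAXCXCAXCXGCAGAXCX  (8 'G')
Step 3: GGGCAGCGGCAGGGCAGCAXCXGCAGAXCXGGCAGCGCAXCXGCAGAXCXGCAGCAXCXGCAGAXCXGGCAGCGCAXCXGCAGAXCX  (28 'G')
Step 4: GGGGCAGCGGCAGGGGCAGCGGGGCAGCGGCAGCAXCXGCAGAXCXGGCAGCGCAXCXGCAGAXCXGGGCAGCGGCAGGGCAGCAXCXGCAGAXCXGGCAGCGCAXCXGCAGAXCXGGCAGCGGCAGCAXCXGCAGAXCXGGCAGCGCAXCXGCAGAXCXGGGCAGCGGCAGGGCAGCAXCXGCAGAXCXGGCAGCGCAXCXGCAGAXCX  (78 'G')

Answer: 78


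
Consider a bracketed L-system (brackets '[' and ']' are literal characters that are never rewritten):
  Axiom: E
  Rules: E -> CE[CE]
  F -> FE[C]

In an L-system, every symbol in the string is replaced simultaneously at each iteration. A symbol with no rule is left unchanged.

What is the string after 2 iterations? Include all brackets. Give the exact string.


Answer: CCE[CE][CCE[CE]]

Derivation:
Step 0: E
Step 1: CE[CE]
Step 2: CCE[CE][CCE[CE]]


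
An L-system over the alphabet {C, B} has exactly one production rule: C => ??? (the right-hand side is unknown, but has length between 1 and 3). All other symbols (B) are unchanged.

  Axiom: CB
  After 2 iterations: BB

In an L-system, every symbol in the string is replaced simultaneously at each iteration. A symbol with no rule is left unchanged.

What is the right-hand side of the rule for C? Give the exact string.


Trying C => B:
  Step 0: CB
  Step 1: BB
  Step 2: BB
Matches the given result.

Answer: B


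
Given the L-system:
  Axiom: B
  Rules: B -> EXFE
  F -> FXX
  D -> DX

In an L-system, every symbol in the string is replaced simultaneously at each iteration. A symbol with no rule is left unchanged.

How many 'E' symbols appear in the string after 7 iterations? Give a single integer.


Step 0: B  (0 'E')
Step 1: EXFE  (2 'E')
Step 2: EXFXXE  (2 'E')
Step 3: EXFXXXXE  (2 'E')
Step 4: EXFXXXXXXE  (2 'E')
Step 5: EXFXXXXXXXXE  (2 'E')
Step 6: EXFXXXXXXXXXXE  (2 'E')
Step 7: EXFXXXXXXXXXXXXE  (2 'E')

Answer: 2


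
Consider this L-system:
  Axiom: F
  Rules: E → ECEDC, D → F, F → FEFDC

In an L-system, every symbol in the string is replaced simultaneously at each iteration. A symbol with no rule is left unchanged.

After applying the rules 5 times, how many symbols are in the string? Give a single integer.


Answer: 453

Derivation:
Step 0: length = 1
Step 1: length = 5
Step 2: length = 17
Step 3: length = 53
Step 4: length = 157
Step 5: length = 453


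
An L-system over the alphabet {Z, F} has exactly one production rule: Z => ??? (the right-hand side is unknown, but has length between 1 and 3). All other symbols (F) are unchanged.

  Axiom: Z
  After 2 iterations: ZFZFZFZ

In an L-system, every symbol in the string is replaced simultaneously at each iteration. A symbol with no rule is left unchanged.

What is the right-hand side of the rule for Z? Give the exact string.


Answer: ZFZ

Derivation:
Trying Z => ZFZ:
  Step 0: Z
  Step 1: ZFZ
  Step 2: ZFZFZFZ
Matches the given result.


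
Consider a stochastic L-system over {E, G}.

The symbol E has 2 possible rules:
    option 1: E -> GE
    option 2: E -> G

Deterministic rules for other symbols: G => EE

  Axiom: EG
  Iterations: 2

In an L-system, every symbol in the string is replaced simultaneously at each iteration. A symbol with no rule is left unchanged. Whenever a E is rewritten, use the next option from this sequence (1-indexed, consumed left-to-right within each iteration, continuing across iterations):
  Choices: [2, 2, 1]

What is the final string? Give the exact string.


Answer: EEGGE

Derivation:
Step 0: EG
Step 1: GEE  (used choices [2])
Step 2: EEGGE  (used choices [2, 1])


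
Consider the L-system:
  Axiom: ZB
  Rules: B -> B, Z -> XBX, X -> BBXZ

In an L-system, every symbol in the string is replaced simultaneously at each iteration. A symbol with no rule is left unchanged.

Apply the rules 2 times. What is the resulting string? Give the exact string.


Answer: BBXZBBBXZB

Derivation:
Step 0: ZB
Step 1: XBXB
Step 2: BBXZBBBXZB


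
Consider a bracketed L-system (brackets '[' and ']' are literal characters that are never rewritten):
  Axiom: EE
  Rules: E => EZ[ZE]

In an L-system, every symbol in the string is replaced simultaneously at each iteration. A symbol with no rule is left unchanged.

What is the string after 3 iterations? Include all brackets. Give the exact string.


Answer: EZ[ZE]Z[ZEZ[ZE]]Z[ZEZ[ZE]Z[ZEZ[ZE]]]EZ[ZE]Z[ZEZ[ZE]]Z[ZEZ[ZE]Z[ZEZ[ZE]]]

Derivation:
Step 0: EE
Step 1: EZ[ZE]EZ[ZE]
Step 2: EZ[ZE]Z[ZEZ[ZE]]EZ[ZE]Z[ZEZ[ZE]]
Step 3: EZ[ZE]Z[ZEZ[ZE]]Z[ZEZ[ZE]Z[ZEZ[ZE]]]EZ[ZE]Z[ZEZ[ZE]]Z[ZEZ[ZE]Z[ZEZ[ZE]]]


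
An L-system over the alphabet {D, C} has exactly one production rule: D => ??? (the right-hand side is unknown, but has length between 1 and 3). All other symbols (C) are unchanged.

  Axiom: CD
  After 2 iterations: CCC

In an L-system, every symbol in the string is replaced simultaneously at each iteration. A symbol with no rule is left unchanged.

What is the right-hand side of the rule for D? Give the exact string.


Answer: CC

Derivation:
Trying D => CC:
  Step 0: CD
  Step 1: CCC
  Step 2: CCC
Matches the given result.


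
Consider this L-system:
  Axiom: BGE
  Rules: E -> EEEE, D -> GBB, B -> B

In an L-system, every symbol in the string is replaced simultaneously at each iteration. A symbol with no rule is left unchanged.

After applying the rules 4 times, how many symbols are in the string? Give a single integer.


Answer: 258

Derivation:
Step 0: length = 3
Step 1: length = 6
Step 2: length = 18
Step 3: length = 66
Step 4: length = 258


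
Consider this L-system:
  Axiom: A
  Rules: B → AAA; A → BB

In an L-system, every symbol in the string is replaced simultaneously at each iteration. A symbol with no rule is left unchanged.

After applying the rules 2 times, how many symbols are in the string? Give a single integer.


Answer: 6

Derivation:
Step 0: length = 1
Step 1: length = 2
Step 2: length = 6


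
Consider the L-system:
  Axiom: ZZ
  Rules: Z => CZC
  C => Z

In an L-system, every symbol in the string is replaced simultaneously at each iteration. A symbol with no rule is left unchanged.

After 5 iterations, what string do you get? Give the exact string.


Answer: CZCZCZCZCZCZCZCZCZCZCZCZCZCZCZCZCZCZCZCZCZCCZCZCZCZCZCZCZCZCZCZCZCZCZCZCZCZCZCZCZCZCZC

Derivation:
Step 0: ZZ
Step 1: CZCCZC
Step 2: ZCZCZZCZCZ
Step 3: CZCZCZCZCZCCZCZCZCZCZC
Step 4: ZCZCZCZCZCZCZCZCZCZCZZCZCZCZCZCZCZCZCZCZCZ
Step 5: CZCZCZCZCZCZCZCZCZCZCZCZCZCZCZCZCZCZCZCZCZCCZCZCZCZCZCZCZCZCZCZCZCZCZCZCZCZCZCZCZCZCZC


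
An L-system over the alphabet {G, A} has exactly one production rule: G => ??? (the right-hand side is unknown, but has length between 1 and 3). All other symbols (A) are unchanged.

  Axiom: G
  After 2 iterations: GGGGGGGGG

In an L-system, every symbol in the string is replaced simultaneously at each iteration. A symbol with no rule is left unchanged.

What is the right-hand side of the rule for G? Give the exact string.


Answer: GGG

Derivation:
Trying G => GGG:
  Step 0: G
  Step 1: GGG
  Step 2: GGGGGGGGG
Matches the given result.


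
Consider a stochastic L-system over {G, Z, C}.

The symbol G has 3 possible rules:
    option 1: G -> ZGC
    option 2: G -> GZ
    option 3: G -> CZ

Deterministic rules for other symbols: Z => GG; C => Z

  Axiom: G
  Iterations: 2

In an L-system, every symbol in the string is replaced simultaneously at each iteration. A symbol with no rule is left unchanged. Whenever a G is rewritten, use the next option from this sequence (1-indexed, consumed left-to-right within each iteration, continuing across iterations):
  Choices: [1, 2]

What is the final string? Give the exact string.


Step 0: G
Step 1: ZGC  (used choices [1])
Step 2: GGGZZ  (used choices [2])

Answer: GGGZZ


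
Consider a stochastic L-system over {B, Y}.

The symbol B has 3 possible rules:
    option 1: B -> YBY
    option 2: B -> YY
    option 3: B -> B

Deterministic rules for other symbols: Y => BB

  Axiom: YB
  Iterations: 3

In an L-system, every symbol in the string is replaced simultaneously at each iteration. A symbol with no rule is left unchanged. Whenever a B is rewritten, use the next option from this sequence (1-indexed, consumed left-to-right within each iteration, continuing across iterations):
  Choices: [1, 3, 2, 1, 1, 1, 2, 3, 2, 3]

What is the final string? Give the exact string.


Answer: YBYBBBBYBYYYBBBBBYYB

Derivation:
Step 0: YB
Step 1: BBYBY  (used choices [1])
Step 2: BYYBBYBYBB  (used choices [3, 2, 1])
Step 3: YBYBBBBYBYYYBBBBBYYB  (used choices [1, 1, 2, 3, 2, 3])


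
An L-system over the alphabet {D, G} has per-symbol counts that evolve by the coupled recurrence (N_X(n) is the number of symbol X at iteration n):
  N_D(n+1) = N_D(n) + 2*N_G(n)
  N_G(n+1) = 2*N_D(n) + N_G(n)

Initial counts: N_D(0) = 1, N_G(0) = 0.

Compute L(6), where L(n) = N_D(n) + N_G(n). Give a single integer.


Step 0: N_D=1, N_G=0, L=1
Step 1: N_D=1, N_G=2, L=3
Step 2: N_D=5, N_G=4, L=9
Step 3: N_D=13, N_G=14, L=27
Step 4: N_D=41, N_G=40, L=81
Step 5: N_D=121, N_G=122, L=243
Step 6: N_D=365, N_G=364, L=729

Answer: 729


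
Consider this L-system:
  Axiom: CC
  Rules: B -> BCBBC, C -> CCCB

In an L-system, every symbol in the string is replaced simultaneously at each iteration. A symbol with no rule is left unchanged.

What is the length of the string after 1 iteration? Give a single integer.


Step 0: length = 2
Step 1: length = 8

Answer: 8


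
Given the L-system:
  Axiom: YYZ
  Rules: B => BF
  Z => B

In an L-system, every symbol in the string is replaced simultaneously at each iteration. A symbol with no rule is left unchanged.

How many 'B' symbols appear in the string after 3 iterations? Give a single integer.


Step 0: YYZ  (0 'B')
Step 1: YYB  (1 'B')
Step 2: YYBF  (1 'B')
Step 3: YYBFF  (1 'B')

Answer: 1


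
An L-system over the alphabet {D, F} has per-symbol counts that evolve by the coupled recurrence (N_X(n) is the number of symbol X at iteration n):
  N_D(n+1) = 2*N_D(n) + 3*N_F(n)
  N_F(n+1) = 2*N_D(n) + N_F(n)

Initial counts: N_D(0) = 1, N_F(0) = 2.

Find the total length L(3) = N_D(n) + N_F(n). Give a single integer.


Step 0: N_D=1, N_F=2, L=3
Step 1: N_D=8, N_F=4, L=12
Step 2: N_D=28, N_F=20, L=48
Step 3: N_D=116, N_F=76, L=192

Answer: 192


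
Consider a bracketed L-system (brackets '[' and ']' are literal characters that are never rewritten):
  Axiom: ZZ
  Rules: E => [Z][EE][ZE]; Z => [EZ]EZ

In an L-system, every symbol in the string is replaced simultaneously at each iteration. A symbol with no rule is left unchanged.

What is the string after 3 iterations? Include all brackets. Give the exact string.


Step 0: ZZ
Step 1: [EZ]EZ[EZ]EZ
Step 2: [[Z][EE][ZE][EZ]EZ][Z][EE][ZE][EZ]EZ[[Z][EE][ZE][EZ]EZ][Z][EE][ZE][EZ]EZ
Step 3: [[[EZ]EZ][[Z][EE][ZE][Z][EE][ZE]][[EZ]EZ[Z][EE][ZE]][[Z][EE][ZE][EZ]EZ][Z][EE][ZE][EZ]EZ][[EZ]EZ][[Z][EE][ZE][Z][EE][ZE]][[EZ]EZ[Z][EE][ZE]][[Z][EE][ZE][EZ]EZ][Z][EE][ZE][EZ]EZ[[[EZ]EZ][[Z][EE][ZE][Z][EE][ZE]][[EZ]EZ[Z][EE][ZE]][[Z][EE][ZE][EZ]EZ][Z][EE][ZE][EZ]EZ][[EZ]EZ][[Z][EE][ZE][Z][EE][ZE]][[EZ]EZ[Z][EE][ZE]][[Z][EE][ZE][EZ]EZ][Z][EE][ZE][EZ]EZ

Answer: [[[EZ]EZ][[Z][EE][ZE][Z][EE][ZE]][[EZ]EZ[Z][EE][ZE]][[Z][EE][ZE][EZ]EZ][Z][EE][ZE][EZ]EZ][[EZ]EZ][[Z][EE][ZE][Z][EE][ZE]][[EZ]EZ[Z][EE][ZE]][[Z][EE][ZE][EZ]EZ][Z][EE][ZE][EZ]EZ[[[EZ]EZ][[Z][EE][ZE][Z][EE][ZE]][[EZ]EZ[Z][EE][ZE]][[Z][EE][ZE][EZ]EZ][Z][EE][ZE][EZ]EZ][[EZ]EZ][[Z][EE][ZE][Z][EE][ZE]][[EZ]EZ[Z][EE][ZE]][[Z][EE][ZE][EZ]EZ][Z][EE][ZE][EZ]EZ


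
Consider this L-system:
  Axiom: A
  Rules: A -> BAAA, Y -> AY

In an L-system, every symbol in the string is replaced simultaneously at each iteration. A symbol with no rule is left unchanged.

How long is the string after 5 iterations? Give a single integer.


Step 0: length = 1
Step 1: length = 4
Step 2: length = 13
Step 3: length = 40
Step 4: length = 121
Step 5: length = 364

Answer: 364


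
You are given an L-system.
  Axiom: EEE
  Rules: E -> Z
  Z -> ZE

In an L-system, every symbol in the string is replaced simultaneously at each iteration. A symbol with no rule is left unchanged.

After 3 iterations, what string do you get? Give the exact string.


Step 0: EEE
Step 1: ZZZ
Step 2: ZEZEZE
Step 3: ZEZZEZZEZ

Answer: ZEZZEZZEZ


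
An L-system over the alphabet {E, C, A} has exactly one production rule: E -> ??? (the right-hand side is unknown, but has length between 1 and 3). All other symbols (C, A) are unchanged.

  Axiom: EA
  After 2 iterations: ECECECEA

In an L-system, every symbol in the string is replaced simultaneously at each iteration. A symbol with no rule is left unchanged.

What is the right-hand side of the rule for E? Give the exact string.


Trying E -> ECE:
  Step 0: EA
  Step 1: ECEA
  Step 2: ECECECEA
Matches the given result.

Answer: ECE


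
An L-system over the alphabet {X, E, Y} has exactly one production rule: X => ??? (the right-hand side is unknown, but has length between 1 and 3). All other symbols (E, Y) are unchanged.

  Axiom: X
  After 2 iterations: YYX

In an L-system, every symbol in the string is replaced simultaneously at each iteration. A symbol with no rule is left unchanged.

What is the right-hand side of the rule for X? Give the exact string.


Trying X => YX:
  Step 0: X
  Step 1: YX
  Step 2: YYX
Matches the given result.

Answer: YX


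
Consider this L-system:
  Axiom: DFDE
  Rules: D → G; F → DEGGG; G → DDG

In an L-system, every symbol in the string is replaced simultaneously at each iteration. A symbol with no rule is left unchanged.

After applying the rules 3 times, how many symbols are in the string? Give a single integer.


Step 0: length = 4
Step 1: length = 8
Step 2: length = 18
Step 3: length = 30

Answer: 30


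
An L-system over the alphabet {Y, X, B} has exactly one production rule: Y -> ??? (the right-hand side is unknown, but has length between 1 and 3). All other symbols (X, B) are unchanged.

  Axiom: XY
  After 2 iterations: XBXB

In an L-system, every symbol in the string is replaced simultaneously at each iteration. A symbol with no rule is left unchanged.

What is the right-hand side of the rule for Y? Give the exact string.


Answer: BXB

Derivation:
Trying Y -> BXB:
  Step 0: XY
  Step 1: XBXB
  Step 2: XBXB
Matches the given result.


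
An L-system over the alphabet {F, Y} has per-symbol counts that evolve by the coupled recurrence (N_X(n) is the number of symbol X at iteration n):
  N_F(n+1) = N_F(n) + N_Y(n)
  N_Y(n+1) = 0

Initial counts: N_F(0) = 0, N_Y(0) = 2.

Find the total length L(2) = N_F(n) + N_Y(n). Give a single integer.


Step 0: N_F=0, N_Y=2, L=2
Step 1: N_F=2, N_Y=0, L=2
Step 2: N_F=2, N_Y=0, L=2

Answer: 2


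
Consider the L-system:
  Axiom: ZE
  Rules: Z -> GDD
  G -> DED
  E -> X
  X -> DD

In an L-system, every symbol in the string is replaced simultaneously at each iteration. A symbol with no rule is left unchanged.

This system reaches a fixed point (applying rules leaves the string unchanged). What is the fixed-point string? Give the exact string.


Step 0: ZE
Step 1: GDDX
Step 2: DEDDDDD
Step 3: DXDDDDD
Step 4: DDDDDDDD
Step 5: DDDDDDDD  (unchanged — fixed point at step 4)

Answer: DDDDDDDD


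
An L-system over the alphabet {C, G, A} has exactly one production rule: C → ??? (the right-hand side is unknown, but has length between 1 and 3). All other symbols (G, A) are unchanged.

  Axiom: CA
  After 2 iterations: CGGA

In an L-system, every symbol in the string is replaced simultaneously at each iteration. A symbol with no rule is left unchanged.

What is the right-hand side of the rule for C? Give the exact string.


Trying C → CG:
  Step 0: CA
  Step 1: CGA
  Step 2: CGGA
Matches the given result.

Answer: CG


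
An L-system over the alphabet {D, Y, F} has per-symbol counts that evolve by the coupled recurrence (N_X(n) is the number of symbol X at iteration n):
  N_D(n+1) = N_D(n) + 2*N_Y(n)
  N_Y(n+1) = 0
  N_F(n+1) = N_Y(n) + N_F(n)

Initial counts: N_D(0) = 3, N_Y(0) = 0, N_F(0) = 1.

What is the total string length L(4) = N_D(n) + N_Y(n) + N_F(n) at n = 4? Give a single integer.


Answer: 4

Derivation:
Step 0: N_D=3, N_Y=0, N_F=1, L=4
Step 1: N_D=3, N_Y=0, N_F=1, L=4
Step 2: N_D=3, N_Y=0, N_F=1, L=4
Step 3: N_D=3, N_Y=0, N_F=1, L=4
Step 4: N_D=3, N_Y=0, N_F=1, L=4


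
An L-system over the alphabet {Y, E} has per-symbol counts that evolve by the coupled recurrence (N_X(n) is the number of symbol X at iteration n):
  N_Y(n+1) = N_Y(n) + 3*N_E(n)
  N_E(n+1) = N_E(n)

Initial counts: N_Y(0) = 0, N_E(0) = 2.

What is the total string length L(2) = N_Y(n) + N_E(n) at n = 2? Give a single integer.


Step 0: N_Y=0, N_E=2, L=2
Step 1: N_Y=6, N_E=2, L=8
Step 2: N_Y=12, N_E=2, L=14

Answer: 14


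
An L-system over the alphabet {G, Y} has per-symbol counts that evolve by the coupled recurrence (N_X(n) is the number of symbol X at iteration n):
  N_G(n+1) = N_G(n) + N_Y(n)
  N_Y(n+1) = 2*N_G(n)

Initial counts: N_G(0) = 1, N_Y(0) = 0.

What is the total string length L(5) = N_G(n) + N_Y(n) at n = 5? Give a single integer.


Step 0: N_G=1, N_Y=0, L=1
Step 1: N_G=1, N_Y=2, L=3
Step 2: N_G=3, N_Y=2, L=5
Step 3: N_G=5, N_Y=6, L=11
Step 4: N_G=11, N_Y=10, L=21
Step 5: N_G=21, N_Y=22, L=43

Answer: 43


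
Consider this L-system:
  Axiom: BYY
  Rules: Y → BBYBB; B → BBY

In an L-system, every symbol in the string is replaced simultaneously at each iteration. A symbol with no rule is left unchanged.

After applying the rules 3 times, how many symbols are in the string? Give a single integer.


Answer: 161

Derivation:
Step 0: length = 3
Step 1: length = 13
Step 2: length = 45
Step 3: length = 161


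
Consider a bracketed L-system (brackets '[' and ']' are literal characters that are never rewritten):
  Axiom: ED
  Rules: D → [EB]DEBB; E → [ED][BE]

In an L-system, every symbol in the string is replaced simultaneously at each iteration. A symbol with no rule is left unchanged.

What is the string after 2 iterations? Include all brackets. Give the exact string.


Step 0: ED
Step 1: [ED][BE][EB]DEBB
Step 2: [[ED][BE][EB]DEBB][B[ED][BE]][[ED][BE]B][EB]DEBB[ED][BE]BB

Answer: [[ED][BE][EB]DEBB][B[ED][BE]][[ED][BE]B][EB]DEBB[ED][BE]BB


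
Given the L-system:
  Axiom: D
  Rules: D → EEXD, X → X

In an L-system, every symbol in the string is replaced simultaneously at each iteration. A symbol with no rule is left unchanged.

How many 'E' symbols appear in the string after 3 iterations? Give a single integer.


Answer: 6

Derivation:
Step 0: D  (0 'E')
Step 1: EEXD  (2 'E')
Step 2: EEXEEXD  (4 'E')
Step 3: EEXEEXEEXD  (6 'E')


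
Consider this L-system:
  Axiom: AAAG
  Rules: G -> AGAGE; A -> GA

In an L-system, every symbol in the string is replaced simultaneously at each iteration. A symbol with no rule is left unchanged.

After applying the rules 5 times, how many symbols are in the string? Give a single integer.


Step 0: length = 4
Step 1: length = 11
Step 2: length = 36
Step 3: length = 111
Step 4: length = 336
Step 5: length = 1011

Answer: 1011


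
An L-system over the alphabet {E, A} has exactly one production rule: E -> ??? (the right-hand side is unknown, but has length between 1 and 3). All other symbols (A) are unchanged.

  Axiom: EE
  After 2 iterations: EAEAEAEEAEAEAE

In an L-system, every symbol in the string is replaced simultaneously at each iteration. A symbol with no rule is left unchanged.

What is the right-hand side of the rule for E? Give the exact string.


Answer: EAE

Derivation:
Trying E -> EAE:
  Step 0: EE
  Step 1: EAEEAE
  Step 2: EAEAEAEEAEAEAE
Matches the given result.


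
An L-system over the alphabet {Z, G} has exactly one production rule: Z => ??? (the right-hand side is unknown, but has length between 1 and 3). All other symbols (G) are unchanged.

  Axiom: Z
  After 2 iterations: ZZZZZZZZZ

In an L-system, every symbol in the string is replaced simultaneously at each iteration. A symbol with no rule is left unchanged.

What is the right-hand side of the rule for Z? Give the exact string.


Trying Z => ZZZ:
  Step 0: Z
  Step 1: ZZZ
  Step 2: ZZZZZZZZZ
Matches the given result.

Answer: ZZZ


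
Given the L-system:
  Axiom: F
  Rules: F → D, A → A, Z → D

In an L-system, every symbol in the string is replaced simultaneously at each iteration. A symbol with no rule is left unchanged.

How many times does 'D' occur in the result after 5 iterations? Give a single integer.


Answer: 1

Derivation:
Step 0: F  (0 'D')
Step 1: D  (1 'D')
Step 2: D  (1 'D')
Step 3: D  (1 'D')
Step 4: D  (1 'D')
Step 5: D  (1 'D')


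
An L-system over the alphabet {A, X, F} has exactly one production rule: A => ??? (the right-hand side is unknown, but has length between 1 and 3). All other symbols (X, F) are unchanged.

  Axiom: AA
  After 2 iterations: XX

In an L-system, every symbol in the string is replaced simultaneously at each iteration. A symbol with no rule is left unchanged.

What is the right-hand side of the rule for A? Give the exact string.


Answer: X

Derivation:
Trying A => X:
  Step 0: AA
  Step 1: XX
  Step 2: XX
Matches the given result.


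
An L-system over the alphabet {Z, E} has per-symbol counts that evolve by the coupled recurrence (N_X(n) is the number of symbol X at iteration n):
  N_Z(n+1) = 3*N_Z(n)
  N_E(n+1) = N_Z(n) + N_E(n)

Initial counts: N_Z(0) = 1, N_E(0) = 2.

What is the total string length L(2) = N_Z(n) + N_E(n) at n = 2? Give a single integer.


Step 0: N_Z=1, N_E=2, L=3
Step 1: N_Z=3, N_E=3, L=6
Step 2: N_Z=9, N_E=6, L=15

Answer: 15


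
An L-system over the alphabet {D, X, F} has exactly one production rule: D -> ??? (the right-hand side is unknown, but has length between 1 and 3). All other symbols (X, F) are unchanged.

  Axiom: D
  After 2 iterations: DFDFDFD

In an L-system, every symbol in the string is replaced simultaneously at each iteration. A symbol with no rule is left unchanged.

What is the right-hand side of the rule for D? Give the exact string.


Answer: DFD

Derivation:
Trying D -> DFD:
  Step 0: D
  Step 1: DFD
  Step 2: DFDFDFD
Matches the given result.


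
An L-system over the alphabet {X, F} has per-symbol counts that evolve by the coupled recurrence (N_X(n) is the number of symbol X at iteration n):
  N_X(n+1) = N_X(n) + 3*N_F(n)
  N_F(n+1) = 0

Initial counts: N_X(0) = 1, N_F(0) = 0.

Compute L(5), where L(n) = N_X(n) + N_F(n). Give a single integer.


Answer: 1

Derivation:
Step 0: N_X=1, N_F=0, L=1
Step 1: N_X=1, N_F=0, L=1
Step 2: N_X=1, N_F=0, L=1
Step 3: N_X=1, N_F=0, L=1
Step 4: N_X=1, N_F=0, L=1
Step 5: N_X=1, N_F=0, L=1


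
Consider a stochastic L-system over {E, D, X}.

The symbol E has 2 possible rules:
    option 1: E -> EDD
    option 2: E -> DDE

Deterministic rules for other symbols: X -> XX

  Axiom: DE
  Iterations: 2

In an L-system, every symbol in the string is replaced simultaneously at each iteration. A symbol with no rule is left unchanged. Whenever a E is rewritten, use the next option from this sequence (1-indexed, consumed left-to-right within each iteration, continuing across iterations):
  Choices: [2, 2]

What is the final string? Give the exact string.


Answer: DDDDDE

Derivation:
Step 0: DE
Step 1: DDDE  (used choices [2])
Step 2: DDDDDE  (used choices [2])


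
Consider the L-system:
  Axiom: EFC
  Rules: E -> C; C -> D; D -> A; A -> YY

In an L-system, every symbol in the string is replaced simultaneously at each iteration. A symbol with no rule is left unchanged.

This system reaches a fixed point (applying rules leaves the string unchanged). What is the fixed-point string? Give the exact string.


Answer: YYFYY

Derivation:
Step 0: EFC
Step 1: CFD
Step 2: DFA
Step 3: AFYY
Step 4: YYFYY
Step 5: YYFYY  (unchanged — fixed point at step 4)


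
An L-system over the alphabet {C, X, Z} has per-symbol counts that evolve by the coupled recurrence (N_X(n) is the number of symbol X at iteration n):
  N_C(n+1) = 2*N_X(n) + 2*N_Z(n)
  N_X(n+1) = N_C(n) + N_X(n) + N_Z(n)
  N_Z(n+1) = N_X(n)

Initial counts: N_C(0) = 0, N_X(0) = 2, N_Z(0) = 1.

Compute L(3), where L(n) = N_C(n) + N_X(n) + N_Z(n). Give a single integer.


Step 0: N_C=0, N_X=2, N_Z=1, L=3
Step 1: N_C=6, N_X=3, N_Z=2, L=11
Step 2: N_C=10, N_X=11, N_Z=3, L=24
Step 3: N_C=28, N_X=24, N_Z=11, L=63

Answer: 63


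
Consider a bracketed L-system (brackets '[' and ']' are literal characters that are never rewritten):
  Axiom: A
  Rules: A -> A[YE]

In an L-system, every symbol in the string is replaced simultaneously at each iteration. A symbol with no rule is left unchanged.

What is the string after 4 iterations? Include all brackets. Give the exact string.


Step 0: A
Step 1: A[YE]
Step 2: A[YE][YE]
Step 3: A[YE][YE][YE]
Step 4: A[YE][YE][YE][YE]

Answer: A[YE][YE][YE][YE]


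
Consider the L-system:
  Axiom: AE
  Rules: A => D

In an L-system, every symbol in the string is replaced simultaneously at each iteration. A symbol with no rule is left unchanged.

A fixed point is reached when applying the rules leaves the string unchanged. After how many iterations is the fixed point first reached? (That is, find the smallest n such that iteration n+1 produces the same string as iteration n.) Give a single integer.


Step 0: AE
Step 1: DE
Step 2: DE  (unchanged — fixed point at step 1)

Answer: 1


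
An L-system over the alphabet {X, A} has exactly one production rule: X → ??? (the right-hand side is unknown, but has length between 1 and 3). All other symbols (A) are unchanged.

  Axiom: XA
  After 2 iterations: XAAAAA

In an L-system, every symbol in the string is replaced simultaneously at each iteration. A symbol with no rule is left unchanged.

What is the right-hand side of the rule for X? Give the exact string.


Answer: XAA

Derivation:
Trying X → XAA:
  Step 0: XA
  Step 1: XAAA
  Step 2: XAAAAA
Matches the given result.


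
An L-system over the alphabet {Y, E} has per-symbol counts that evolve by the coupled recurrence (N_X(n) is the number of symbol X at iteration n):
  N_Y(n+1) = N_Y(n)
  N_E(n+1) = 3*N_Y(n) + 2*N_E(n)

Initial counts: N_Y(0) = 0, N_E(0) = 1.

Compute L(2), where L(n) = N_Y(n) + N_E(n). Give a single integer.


Step 0: N_Y=0, N_E=1, L=1
Step 1: N_Y=0, N_E=2, L=2
Step 2: N_Y=0, N_E=4, L=4

Answer: 4


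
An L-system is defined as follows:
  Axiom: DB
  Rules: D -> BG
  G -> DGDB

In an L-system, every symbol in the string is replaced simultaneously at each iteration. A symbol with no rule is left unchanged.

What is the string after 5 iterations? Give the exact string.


Step 0: DB
Step 1: BGB
Step 2: BDGDBB
Step 3: BBGDGDBBGBB
Step 4: BBDGDBBGDGDBBGBBDGDBBB
Step 5: BBBGDGDBBGBBDGDBBGDGDBBGBBDGDBBBBGDGDBBGBBB

Answer: BBBGDGDBBGBBDGDBBGDGDBBGBBDGDBBBBGDGDBBGBBB


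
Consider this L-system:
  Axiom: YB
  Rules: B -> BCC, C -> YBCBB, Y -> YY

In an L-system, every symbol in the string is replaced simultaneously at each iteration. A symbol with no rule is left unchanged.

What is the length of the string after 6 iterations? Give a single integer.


Answer: 2045

Derivation:
Step 0: length = 2
Step 1: length = 5
Step 2: length = 17
Step 3: length = 53
Step 4: length = 179
Step 5: length = 599
Step 6: length = 2045


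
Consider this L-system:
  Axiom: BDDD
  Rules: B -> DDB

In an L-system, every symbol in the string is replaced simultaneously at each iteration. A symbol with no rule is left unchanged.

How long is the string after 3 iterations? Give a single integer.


Step 0: length = 4
Step 1: length = 6
Step 2: length = 8
Step 3: length = 10

Answer: 10
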